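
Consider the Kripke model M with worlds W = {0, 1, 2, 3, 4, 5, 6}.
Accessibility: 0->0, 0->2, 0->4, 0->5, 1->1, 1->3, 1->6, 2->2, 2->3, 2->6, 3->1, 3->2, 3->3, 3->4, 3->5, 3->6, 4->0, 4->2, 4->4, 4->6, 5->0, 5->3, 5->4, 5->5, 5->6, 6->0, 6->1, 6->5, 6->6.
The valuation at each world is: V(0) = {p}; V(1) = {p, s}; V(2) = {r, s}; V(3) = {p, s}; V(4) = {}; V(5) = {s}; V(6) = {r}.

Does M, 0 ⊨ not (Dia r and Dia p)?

At 0: Dia r and Dia p is true, so not (Dia r and Dia p) is false.
  At 0: Dia r is true, Dia p is true, so Dia r and Dia p is true.
    At 0: Dia r requires r at some successor in {0, 2, 4, 5}.
      r holds at 2, so Dia r is true at 0.
    At 0: Dia p requires p at some successor in {0, 2, 4, 5}.
      p holds at 0, so Dia p is true at 0.

No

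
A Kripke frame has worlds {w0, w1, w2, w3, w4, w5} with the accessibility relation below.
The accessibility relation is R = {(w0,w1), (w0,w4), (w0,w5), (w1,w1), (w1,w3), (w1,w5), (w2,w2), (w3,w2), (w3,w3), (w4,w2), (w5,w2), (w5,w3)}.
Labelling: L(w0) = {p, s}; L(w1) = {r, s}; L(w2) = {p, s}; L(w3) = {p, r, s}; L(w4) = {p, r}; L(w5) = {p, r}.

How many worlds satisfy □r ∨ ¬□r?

Let φ = □r ∨ ¬□r. Evaluate φ at each world:
  w0 (successors {w1, w4, w5}): φ is true.
  w1 (successors {w1, w3, w5}): φ is true.
  w2 (successors {w2}): φ is true.
  w3 (successors {w2, w3}): φ is true.
  w4 (successors {w2}): φ is true.
  w5 (successors {w2, w3}): φ is true.
For instance, at w1:
  At w1: □r is true, ¬□r is false, so □r ∨ ¬□r is true.
    At w1: □r requires r at every successor {w1, w3, w5}.
      At w1: r is true.
      At w3: r is true.
      At w5: r is true.
    So □r is true at w1.
    At w1: □r is true, so ¬□r is false.
      At w1: □r requires r at every successor {w1, w3, w5}.
        At w1: r is true.
        At w3: r is true.
        At w5: r is true.
      So □r is true at w1.
Satisfying worlds: {w0, w1, w2, w3, w4, w5}

6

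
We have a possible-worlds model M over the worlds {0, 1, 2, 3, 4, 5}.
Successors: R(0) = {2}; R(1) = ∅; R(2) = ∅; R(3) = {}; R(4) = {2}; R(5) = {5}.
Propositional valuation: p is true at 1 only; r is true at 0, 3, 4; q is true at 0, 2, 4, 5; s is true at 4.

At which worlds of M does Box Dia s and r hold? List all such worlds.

3

Recall that Box ψ holds at a world iff ψ holds at every accessible world, and Dia ψ holds iff ψ holds at some accessible world.
Let φ = Box Dia s and r. Evaluate φ at each world:
  0 (successors {2}): φ is false.
  1 (successors ∅): φ is false.
  2 (successors ∅): φ is false.
  3 (successors ∅): φ is true.
  4 (successors {2}): φ is false.
  5 (successors {5}): φ is false.
For instance, at 4:
  At 4: Box Dia s is false, r is true, so Box Dia s and r is false.
    At 4: Box Dia s requires Dia s at every successor {2}.
      Dia s fails at 2, so Box Dia s is false at 4.
Satisfying worlds: {3}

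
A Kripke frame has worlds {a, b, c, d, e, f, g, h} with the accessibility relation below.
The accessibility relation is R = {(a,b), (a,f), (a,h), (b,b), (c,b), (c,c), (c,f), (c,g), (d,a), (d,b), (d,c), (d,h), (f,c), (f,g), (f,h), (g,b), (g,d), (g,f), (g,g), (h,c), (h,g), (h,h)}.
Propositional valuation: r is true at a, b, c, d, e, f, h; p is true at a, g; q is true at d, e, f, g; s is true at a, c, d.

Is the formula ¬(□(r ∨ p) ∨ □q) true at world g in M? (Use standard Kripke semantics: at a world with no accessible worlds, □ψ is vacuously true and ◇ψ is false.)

Recall that □ψ holds at a world iff ψ holds at every accessible world, and ◇ψ holds iff ψ holds at some accessible world.
At g: □(r ∨ p) ∨ □q is true, so ¬(□(r ∨ p) ∨ □q) is false.
  At g: □(r ∨ p) is true, □q is false, so □(r ∨ p) ∨ □q is true.
    At g: □(r ∨ p) requires r ∨ p at every successor {b, d, f, g}.
      At b: r ∨ p is true.
      At d: r ∨ p is true.
      At f: r ∨ p is true.
      At g: r ∨ p is true.
    So □(r ∨ p) is true at g.
    At g: □q requires q at every successor {b, d, f, g}.
      q fails at b, so □q is false at g.

No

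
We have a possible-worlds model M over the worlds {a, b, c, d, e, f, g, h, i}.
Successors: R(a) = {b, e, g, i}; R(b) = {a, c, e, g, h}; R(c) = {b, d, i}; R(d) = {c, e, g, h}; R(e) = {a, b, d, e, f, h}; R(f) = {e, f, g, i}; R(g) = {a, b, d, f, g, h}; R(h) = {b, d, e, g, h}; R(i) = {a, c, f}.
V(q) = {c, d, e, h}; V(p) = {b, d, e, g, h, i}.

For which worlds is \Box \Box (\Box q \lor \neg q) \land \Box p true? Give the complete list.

Let φ = \Box \Box (\Box q \lor \neg q) \land \Box p. Evaluate φ at each world:
  a (successors {b, e, g, i}): φ is false.
  b (successors {a, c, e, g, h}): φ is false.
  c (successors {b, d, i}): φ is false.
  d (successors {c, e, g, h}): φ is false.
  e (successors {a, b, d, e, f, h}): φ is false.
  f (successors {e, f, g, i}): φ is false.
  g (successors {a, b, d, f, g, h}): φ is false.
  h (successors {b, d, e, g, h}): φ is false.
  i (successors {a, c, f}): φ is false.
For instance, at a:
  At a: \Box \Box (\Box q \lor \neg q) is false, \Box p is true, so \Box \Box (\Box q \lor \neg q) \land \Box p is false.
    At a: \Box \Box (\Box q \lor \neg q) requires \Box (\Box q \lor \neg q) at every successor {b, e, g, i}.
      \Box (\Box q \lor \neg q) fails at b, so \Box \Box (\Box q \lor \neg q) is false at a.
    At a: \Box p requires p at every successor {b, e, g, i}.
      At b: p is true.
      At e: p is true.
      At g: p is true.
      At i: p is true.
    So \Box p is true at a.
Satisfying worlds: none.

none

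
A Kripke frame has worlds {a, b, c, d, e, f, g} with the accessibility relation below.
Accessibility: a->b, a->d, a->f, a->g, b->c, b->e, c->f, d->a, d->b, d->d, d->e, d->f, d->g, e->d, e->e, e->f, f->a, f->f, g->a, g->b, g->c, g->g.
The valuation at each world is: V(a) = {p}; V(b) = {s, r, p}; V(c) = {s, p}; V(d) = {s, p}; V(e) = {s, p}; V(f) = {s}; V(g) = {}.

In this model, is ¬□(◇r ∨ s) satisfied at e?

At e: □(◇r ∨ s) is true, so ¬□(◇r ∨ s) is false.
  At e: □(◇r ∨ s) requires ◇r ∨ s at every successor {d, e, f}.
      At d: ◇r is true, s is true, so ◇r ∨ s is true.
      At e: ◇r is false, s is true, so ◇r ∨ s is true.
      At f: ◇r is false, s is true, so ◇r ∨ s is true.
  So □(◇r ∨ s) is true at e.

No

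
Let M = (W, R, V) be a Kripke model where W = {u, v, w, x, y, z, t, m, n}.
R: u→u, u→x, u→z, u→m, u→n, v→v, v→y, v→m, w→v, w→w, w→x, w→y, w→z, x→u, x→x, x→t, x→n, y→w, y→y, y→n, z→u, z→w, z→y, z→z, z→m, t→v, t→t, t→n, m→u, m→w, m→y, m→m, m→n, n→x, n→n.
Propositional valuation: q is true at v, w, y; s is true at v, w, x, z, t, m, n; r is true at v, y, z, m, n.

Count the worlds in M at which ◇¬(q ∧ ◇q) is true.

9

Let φ = ◇¬(q ∧ ◇q). Evaluate φ at each world:
  u (successors {u, x, z, m, n}): φ is true.
  v (successors {v, y, m}): φ is true.
  w (successors {v, w, x, y, z}): φ is true.
  x (successors {u, x, t, n}): φ is true.
  y (successors {w, y, n}): φ is true.
  z (successors {u, w, y, z, m}): φ is true.
  t (successors {v, t, n}): φ is true.
  m (successors {u, w, y, m, n}): φ is true.
  n (successors {x, n}): φ is true.
For instance, at v:
  At v: ◇¬(q ∧ ◇q) requires ¬(q ∧ ◇q) at some successor in {v, y, m}.
    ¬(q ∧ ◇q) holds at m, so ◇¬(q ∧ ◇q) is true at v.
      At m: q ∧ ◇q is false, so ¬(q ∧ ◇q) is true.
Satisfying worlds: {u, v, w, x, y, z, t, m, n}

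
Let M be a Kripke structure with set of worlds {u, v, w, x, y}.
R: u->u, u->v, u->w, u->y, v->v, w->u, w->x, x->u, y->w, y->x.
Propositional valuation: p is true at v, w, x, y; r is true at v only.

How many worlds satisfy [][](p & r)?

Recall that []ψ holds at a world iff ψ holds at every accessible world, and <>ψ holds iff ψ holds at some accessible world.
Let φ = [][](p & r). Evaluate φ at each world:
  u (successors {u, v, w, y}): φ is false.
  v (successors {v}): φ is true.
  w (successors {u, x}): φ is false.
  x (successors {u}): φ is false.
  y (successors {w, x}): φ is false.
For instance, at w:
  At w: [][](p & r) requires [](p & r) at every successor {u, x}.
    [](p & r) fails at u, so [][](p & r) is false at w.
      At u: [](p & r) requires p & r at every successor {u, v, w, y}.
        p & r fails at u, so [](p & r) is false at u.
Satisfying worlds: {v}

1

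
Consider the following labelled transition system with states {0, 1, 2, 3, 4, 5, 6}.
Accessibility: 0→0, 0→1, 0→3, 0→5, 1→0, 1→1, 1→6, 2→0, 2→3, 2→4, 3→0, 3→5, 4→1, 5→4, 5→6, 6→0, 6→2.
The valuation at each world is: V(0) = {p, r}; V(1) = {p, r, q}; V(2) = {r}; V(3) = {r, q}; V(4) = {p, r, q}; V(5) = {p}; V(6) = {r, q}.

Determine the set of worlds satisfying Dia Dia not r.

0, 1, 2, 3, 6

Let φ = Dia Dia not r. Evaluate φ at each world:
  0 (successors {0, 1, 3, 5}): φ is true.
  1 (successors {0, 1, 6}): φ is true.
  2 (successors {0, 3, 4}): φ is true.
  3 (successors {0, 5}): φ is true.
  4 (successors {1}): φ is false.
  5 (successors {4, 6}): φ is false.
  6 (successors {0, 2}): φ is true.
For instance, at 5:
  At 5: Dia Dia not r requires Dia not r at some successor in {4, 6}.
    At 4: Dia not r is false.
    At 6: Dia not r is false.
  So Dia Dia not r is false at 5.
Satisfying worlds: {0, 1, 2, 3, 6}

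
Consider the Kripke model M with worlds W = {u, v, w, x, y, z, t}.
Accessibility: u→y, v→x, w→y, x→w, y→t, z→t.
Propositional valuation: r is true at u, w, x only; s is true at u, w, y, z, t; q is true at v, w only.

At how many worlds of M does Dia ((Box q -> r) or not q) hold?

6

Let φ = Dia ((Box q -> r) or not q). Evaluate φ at each world:
  u (successors {y}): φ is true.
  v (successors {x}): φ is true.
  w (successors {y}): φ is true.
  x (successors {w}): φ is true.
  y (successors {t}): φ is true.
  z (successors {t}): φ is true.
  t (successors ∅): φ is false.
For instance, at x:
  At x: Dia ((Box q -> r) or not q) requires (Box q -> r) or not q at some successor in {w}.
    (Box q -> r) or not q holds at w, so Dia ((Box q -> r) or not q) is true at x.
      At w: Box q -> r is true, not q is false, so (Box q -> r) or not q is true.
Satisfying worlds: {u, v, w, x, y, z}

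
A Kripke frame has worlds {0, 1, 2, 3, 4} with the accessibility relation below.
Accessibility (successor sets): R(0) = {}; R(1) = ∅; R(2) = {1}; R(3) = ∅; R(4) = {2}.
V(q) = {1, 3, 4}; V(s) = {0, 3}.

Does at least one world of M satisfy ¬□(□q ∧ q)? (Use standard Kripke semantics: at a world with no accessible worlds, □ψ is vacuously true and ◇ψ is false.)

Yes

Let φ = ¬□(□q ∧ q). Evaluate φ at each world:
  0 (successors ∅): φ is false.
  1 (successors ∅): φ is false.
  2 (successors {1}): φ is false.
  3 (successors ∅): φ is false.
  4 (successors {2}): φ is true.
Detail at 4 (witness):
  At 4: □(□q ∧ q) is false, so ¬□(□q ∧ q) is true.
    At 4: □(□q ∧ q) requires □q ∧ q at every successor {2}.
      □q ∧ q fails at 2, so □(□q ∧ q) is false at 4.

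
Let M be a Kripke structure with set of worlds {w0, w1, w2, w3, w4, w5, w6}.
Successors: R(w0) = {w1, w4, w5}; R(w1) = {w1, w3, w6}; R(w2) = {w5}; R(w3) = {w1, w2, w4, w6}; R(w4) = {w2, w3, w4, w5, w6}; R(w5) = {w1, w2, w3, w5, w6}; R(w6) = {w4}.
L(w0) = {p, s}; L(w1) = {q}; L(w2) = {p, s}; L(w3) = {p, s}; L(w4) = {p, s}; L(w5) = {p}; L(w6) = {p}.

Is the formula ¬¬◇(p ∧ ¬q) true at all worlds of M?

Recall that ◇ψ holds at a world iff ψ holds at some accessible world.
Let φ = ¬¬◇(p ∧ ¬q). Evaluate φ at each world:
  w0 (successors {w1, w4, w5}): φ is true.
  w1 (successors {w1, w3, w6}): φ is true.
  w2 (successors {w5}): φ is true.
  w3 (successors {w1, w2, w4, w6}): φ is true.
  w4 (successors {w2, w3, w4, w5, w6}): φ is true.
  w5 (successors {w1, w2, w3, w5, w6}): φ is true.
  w6 (successors {w4}): φ is true.
For instance, at w5:
  At w5: ¬◇(p ∧ ¬q) is false, so ¬¬◇(p ∧ ¬q) is true.
    At w5: ◇(p ∧ ¬q) is true, so ¬◇(p ∧ ¬q) is false.
      At w5: ◇(p ∧ ¬q) requires p ∧ ¬q at some successor in {w1, w2, w3, w5, w6}.
        p ∧ ¬q holds at w2, so ◇(p ∧ ¬q) is true at w5.

Yes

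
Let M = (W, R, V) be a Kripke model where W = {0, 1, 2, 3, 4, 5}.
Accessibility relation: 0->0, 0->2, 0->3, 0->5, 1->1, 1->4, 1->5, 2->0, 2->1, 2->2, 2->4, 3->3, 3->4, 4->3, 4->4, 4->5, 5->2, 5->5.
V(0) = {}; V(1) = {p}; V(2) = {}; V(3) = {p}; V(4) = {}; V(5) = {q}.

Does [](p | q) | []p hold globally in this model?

Let φ = [](p | q) | []p. Evaluate φ at each world:
  0 (successors {0, 2, 3, 5}): φ is false.
  1 (successors {1, 4, 5}): φ is false.
  2 (successors {0, 1, 2, 4}): φ is false.
  3 (successors {3, 4}): φ is false.
  4 (successors {3, 4, 5}): φ is false.
  5 (successors {2, 5}): φ is false.
Detail at 0 (counterexample):
  At 0: [](p | q) is false, []p is false, so [](p | q) | []p is false.
    At 0: [](p | q) requires p | q at every successor {0, 2, 3, 5}.
      p | q fails at 0, so [](p | q) is false at 0.
    At 0: []p requires p at every successor {0, 2, 3, 5}.
      p fails at 0, so []p is false at 0.

No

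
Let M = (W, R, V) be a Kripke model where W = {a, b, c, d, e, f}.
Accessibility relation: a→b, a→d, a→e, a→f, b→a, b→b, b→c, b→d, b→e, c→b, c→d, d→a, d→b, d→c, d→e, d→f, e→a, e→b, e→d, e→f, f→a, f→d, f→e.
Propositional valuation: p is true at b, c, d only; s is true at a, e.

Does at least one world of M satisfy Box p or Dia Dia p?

Yes

Let φ = Box p or Dia Dia p. Evaluate φ at each world:
  a (successors {b, d, e, f}): φ is true.
  b (successors {a, b, c, d, e}): φ is true.
  c (successors {b, d}): φ is true.
  d (successors {a, b, c, e, f}): φ is true.
  e (successors {a, b, d, f}): φ is true.
  f (successors {a, d, e}): φ is true.
Detail at a (witness):
  At a: Box p is false, Dia Dia p is true, so Box p or Dia Dia p is true.
    At a: Box p requires p at every successor {b, d, e, f}.
      p fails at e, so Box p is false at a.
    At a: Dia Dia p requires Dia p at some successor in {b, d, e, f}.
      Dia p holds at b, so Dia Dia p is true at a.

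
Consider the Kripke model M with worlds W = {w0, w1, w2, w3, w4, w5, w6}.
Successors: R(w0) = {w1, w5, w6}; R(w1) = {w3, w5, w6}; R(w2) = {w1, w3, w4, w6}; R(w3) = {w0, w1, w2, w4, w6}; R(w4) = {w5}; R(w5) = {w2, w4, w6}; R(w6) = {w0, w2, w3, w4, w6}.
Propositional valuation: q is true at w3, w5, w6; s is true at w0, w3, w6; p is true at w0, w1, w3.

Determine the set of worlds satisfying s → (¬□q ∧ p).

Let φ = s → (¬□q ∧ p). Evaluate φ at each world:
  w0 (successors {w1, w5, w6}): φ is true.
  w1 (successors {w3, w5, w6}): φ is true.
  w2 (successors {w1, w3, w4, w6}): φ is true.
  w3 (successors {w0, w1, w2, w4, w6}): φ is true.
  w4 (successors {w5}): φ is true.
  w5 (successors {w2, w4, w6}): φ is true.
  w6 (successors {w0, w2, w3, w4, w6}): φ is false.
For instance, at w6:
  At w6: s is true, ¬□q ∧ p is false, so s → (¬□q ∧ p) is false.
    At w6: ¬□q is true, p is false, so ¬□q ∧ p is false.
      At w6: □q is false, so ¬□q is true.
Satisfying worlds: {w0, w1, w2, w3, w4, w5}

w0, w1, w2, w3, w4, w5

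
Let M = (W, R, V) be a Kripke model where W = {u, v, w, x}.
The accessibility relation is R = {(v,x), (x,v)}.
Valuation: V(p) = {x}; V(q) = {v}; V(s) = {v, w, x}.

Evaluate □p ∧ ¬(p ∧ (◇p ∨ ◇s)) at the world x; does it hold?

No

Recall that □ψ holds at a world iff ψ holds at every accessible world, and ◇ψ holds iff ψ holds at some accessible world.
At x: □p is false, ¬(p ∧ (◇p ∨ ◇s)) is false, so □p ∧ ¬(p ∧ (◇p ∨ ◇s)) is false.
  At x: □p requires p at every successor {v}.
    p fails at v, so □p is false at x.
  At x: p ∧ (◇p ∨ ◇s) is true, so ¬(p ∧ (◇p ∨ ◇s)) is false.
    At x: p is true, ◇p ∨ ◇s is true, so p ∧ (◇p ∨ ◇s) is true.
      At x: ◇p is false, ◇s is true, so ◇p ∨ ◇s is true.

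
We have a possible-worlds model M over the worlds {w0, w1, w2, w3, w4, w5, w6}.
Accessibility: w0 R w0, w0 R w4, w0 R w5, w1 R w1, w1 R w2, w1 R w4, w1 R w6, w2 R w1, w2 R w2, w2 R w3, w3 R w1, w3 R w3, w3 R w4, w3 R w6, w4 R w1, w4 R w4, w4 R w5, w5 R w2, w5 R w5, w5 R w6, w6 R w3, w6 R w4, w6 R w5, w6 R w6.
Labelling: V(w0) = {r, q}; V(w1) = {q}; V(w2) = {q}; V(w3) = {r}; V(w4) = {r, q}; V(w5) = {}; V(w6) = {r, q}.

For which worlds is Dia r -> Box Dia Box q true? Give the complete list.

w2

Recall that Box ψ holds at a world iff ψ holds at every accessible world, and Dia ψ holds iff ψ holds at some accessible world.
Let φ = Dia r -> Box Dia Box q. Evaluate φ at each world:
  w0 (successors {w0, w4, w5}): φ is false.
  w1 (successors {w1, w2, w4, w6}): φ is false.
  w2 (successors {w1, w2, w3}): φ is true.
  w3 (successors {w1, w3, w4, w6}): φ is false.
  w4 (successors {w1, w4, w5}): φ is false.
  w5 (successors {w2, w5, w6}): φ is false.
  w6 (successors {w3, w4, w5, w6}): φ is false.
For instance, at w0:
  At w0: Dia r is true, Box Dia Box q is false, so Dia r -> Box Dia Box q is false.
    At w0: Dia r requires r at some successor in {w0, w4, w5}.
      r holds at w0, so Dia r is true at w0.
    At w0: Box Dia Box q requires Dia Box q at every successor {w0, w4, w5}.
      Dia Box q fails at w0, so Box Dia Box q is false at w0.
Satisfying worlds: {w2}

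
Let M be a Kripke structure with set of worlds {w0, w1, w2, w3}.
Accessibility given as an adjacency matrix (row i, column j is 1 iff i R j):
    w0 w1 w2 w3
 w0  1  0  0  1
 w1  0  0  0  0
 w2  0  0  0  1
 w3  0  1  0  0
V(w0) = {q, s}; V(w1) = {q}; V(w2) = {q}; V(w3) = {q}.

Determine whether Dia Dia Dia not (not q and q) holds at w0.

At w0: Dia Dia Dia not (not q and q) requires Dia Dia not (not q and q) at some successor in {w0, w3}.
  Dia Dia not (not q and q) holds at w0, so Dia Dia Dia not (not q and q) is true at w0.
    At w0: Dia Dia not (not q and q) requires Dia not (not q and q) at some successor in {w0, w3}.
      Dia not (not q and q) holds at w0, so Dia Dia not (not q and q) is true at w0.

Yes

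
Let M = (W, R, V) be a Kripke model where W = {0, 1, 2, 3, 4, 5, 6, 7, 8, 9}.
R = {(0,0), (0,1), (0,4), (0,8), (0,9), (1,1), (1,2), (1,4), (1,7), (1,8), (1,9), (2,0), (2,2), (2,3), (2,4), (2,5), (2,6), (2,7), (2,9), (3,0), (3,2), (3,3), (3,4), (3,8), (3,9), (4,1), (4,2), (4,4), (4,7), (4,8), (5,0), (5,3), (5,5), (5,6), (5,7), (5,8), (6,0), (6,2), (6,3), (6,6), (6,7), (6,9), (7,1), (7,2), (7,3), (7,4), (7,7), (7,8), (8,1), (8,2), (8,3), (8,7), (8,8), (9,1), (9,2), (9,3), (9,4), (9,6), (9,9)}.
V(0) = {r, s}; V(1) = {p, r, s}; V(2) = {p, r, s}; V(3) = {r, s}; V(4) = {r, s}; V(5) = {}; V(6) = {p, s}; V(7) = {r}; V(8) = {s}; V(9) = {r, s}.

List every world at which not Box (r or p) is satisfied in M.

Recall that Box ψ holds at a world iff ψ holds at every accessible world, and Dia ψ holds iff ψ holds at some accessible world.
Let φ = not Box (r or p). Evaluate φ at each world:
  0 (successors {0, 1, 4, 8, 9}): φ is true.
  1 (successors {1, 2, 4, 7, 8, 9}): φ is true.
  2 (successors {0, 2, 3, 4, 5, 6, 7, 9}): φ is true.
  3 (successors {0, 2, 3, 4, 8, 9}): φ is true.
  4 (successors {1, 2, 4, 7, 8}): φ is true.
  5 (successors {0, 3, 5, 6, 7, 8}): φ is true.
  6 (successors {0, 2, 3, 6, 7, 9}): φ is false.
  7 (successors {1, 2, 3, 4, 7, 8}): φ is true.
  8 (successors {1, 2, 3, 7, 8}): φ is true.
  9 (successors {1, 2, 3, 4, 6, 9}): φ is false.
For instance, at 4:
  At 4: Box (r or p) is false, so not Box (r or p) is true.
    At 4: Box (r or p) requires r or p at every successor {1, 2, 4, 7, 8}.
      r or p fails at 8, so Box (r or p) is false at 4.
Satisfying worlds: {0, 1, 2, 3, 4, 5, 7, 8}

0, 1, 2, 3, 4, 5, 7, 8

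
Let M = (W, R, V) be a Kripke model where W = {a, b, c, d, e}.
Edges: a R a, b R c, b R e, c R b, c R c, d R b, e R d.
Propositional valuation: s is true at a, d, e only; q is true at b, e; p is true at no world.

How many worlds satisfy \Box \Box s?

1

Let φ = \Box \Box s. Evaluate φ at each world:
  a (successors {a}): φ is true.
  b (successors {c, e}): φ is false.
  c (successors {b, c}): φ is false.
  d (successors {b}): φ is false.
  e (successors {d}): φ is false.
For instance, at b:
  At b: \Box \Box s requires \Box s at every successor {c, e}.
    \Box s fails at c, so \Box \Box s is false at b.
      At c: \Box s requires s at every successor {b, c}.
        s fails at b, so \Box s is false at c.
Satisfying worlds: {a}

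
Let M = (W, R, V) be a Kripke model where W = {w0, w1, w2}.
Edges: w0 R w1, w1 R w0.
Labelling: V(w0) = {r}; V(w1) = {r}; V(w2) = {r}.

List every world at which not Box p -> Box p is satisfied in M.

Let φ = not Box p -> Box p. Evaluate φ at each world:
  w0 (successors {w1}): φ is false.
  w1 (successors {w0}): φ is false.
  w2 (successors ∅): φ is true.
For instance, at w0:
  At w0: not Box p is true, Box p is false, so not Box p -> Box p is false.
    At w0: Box p is false, so not Box p is true.
      At w0: Box p requires p at every successor {w1}.
        p fails at w1, so Box p is false at w0.
    At w0: Box p requires p at every successor {w1}.
      p fails at w1, so Box p is false at w0.
Satisfying worlds: {w2}

w2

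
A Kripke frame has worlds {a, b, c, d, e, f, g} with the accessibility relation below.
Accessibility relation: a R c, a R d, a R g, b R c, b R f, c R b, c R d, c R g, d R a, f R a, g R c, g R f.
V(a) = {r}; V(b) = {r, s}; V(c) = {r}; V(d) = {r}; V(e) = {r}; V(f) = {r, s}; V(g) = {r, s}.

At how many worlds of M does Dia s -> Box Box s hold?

3

Let φ = Dia s -> Box Box s. Evaluate φ at each world:
  a (successors {c, d, g}): φ is false.
  b (successors {c, f}): φ is false.
  c (successors {b, d, g}): φ is false.
  d (successors {a}): φ is true.
  e (successors ∅): φ is true.
  f (successors {a}): φ is true.
  g (successors {c, f}): φ is false.
For instance, at a:
  At a: Dia s is true, Box Box s is false, so Dia s -> Box Box s is false.
    At a: Dia s requires s at some successor in {c, d, g}.
      s holds at g, so Dia s is true at a.
    At a: Box Box s requires Box s at every successor {c, d, g}.
      Box s fails at c, so Box Box s is false at a.
Satisfying worlds: {d, e, f}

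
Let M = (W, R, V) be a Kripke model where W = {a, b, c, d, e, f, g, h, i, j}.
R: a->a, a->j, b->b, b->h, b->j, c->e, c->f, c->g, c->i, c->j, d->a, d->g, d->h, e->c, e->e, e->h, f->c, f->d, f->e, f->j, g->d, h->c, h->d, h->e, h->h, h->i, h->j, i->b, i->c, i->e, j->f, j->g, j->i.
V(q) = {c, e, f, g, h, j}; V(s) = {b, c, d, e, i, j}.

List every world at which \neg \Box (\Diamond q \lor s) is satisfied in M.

Recall that \Box ψ holds at a world iff ψ holds at every accessible world, and \Diamond ψ holds iff ψ holds at some accessible world.
Let φ = \neg \Box (\Diamond q \lor s). Evaluate φ at each world:
  a (successors {a, j}): φ is false.
  b (successors {b, h, j}): φ is false.
  c (successors {e, f, g, i, j}): φ is true.
  d (successors {a, g, h}): φ is true.
  e (successors {c, e, h}): φ is false.
  f (successors {c, d, e, j}): φ is false.
  g (successors {d}): φ is false.
  h (successors {c, d, e, h, i, j}): φ is false.
  i (successors {b, c, e}): φ is false.
  j (successors {f, g, i}): φ is true.
For instance, at d:
  At d: \Box (\Diamond q \lor s) is false, so \neg \Box (\Diamond q \lor s) is true.
    At d: \Box (\Diamond q \lor s) requires \Diamond q \lor s at every successor {a, g, h}.
      \Diamond q \lor s fails at g, so \Box (\Diamond q \lor s) is false at d.
Satisfying worlds: {c, d, j}

c, d, j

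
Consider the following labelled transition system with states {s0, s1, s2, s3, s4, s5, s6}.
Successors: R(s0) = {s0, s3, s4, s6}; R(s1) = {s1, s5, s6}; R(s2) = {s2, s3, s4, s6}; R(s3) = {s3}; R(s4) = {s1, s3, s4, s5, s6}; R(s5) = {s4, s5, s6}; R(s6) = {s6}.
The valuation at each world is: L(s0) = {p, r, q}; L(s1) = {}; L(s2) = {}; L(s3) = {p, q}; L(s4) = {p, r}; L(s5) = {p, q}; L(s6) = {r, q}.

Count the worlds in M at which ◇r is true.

Recall that ◇ψ holds at a world iff ψ holds at some accessible world.
Let φ = ◇r. Evaluate φ at each world:
  s0 (successors {s0, s3, s4, s6}): φ is true.
  s1 (successors {s1, s5, s6}): φ is true.
  s2 (successors {s2, s3, s4, s6}): φ is true.
  s3 (successors {s3}): φ is false.
  s4 (successors {s1, s3, s4, s5, s6}): φ is true.
  s5 (successors {s4, s5, s6}): φ is true.
  s6 (successors {s6}): φ is true.
For instance, at s3:
  At s3: ◇r requires r at some successor in {s3}.
    At s3: r is false.
  So ◇r is false at s3.
Satisfying worlds: {s0, s1, s2, s4, s5, s6}

6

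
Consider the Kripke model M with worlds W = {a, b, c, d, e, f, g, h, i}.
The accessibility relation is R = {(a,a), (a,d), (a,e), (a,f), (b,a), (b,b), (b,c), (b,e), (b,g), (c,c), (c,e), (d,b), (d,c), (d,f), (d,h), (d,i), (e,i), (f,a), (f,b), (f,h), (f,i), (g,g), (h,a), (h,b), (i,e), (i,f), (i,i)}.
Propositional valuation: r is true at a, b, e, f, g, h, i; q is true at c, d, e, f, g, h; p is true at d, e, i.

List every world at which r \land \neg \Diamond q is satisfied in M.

e, h

Let φ = r \land \neg \Diamond q. Evaluate φ at each world:
  a (successors {a, d, e, f}): φ is false.
  b (successors {a, b, c, e, g}): φ is false.
  c (successors {c, e}): φ is false.
  d (successors {b, c, f, h, i}): φ is false.
  e (successors {i}): φ is true.
  f (successors {a, b, h, i}): φ is false.
  g (successors {g}): φ is false.
  h (successors {a, b}): φ is true.
  i (successors {e, f, i}): φ is false.
For instance, at e:
  At e: r is true, \neg \Diamond q is true, so r \land \neg \Diamond q is true.
    At e: \Diamond q is false, so \neg \Diamond q is true.
      At e: \Diamond q requires q at some successor in {i}.
        At i: q is false.
      So \Diamond q is false at e.
Satisfying worlds: {e, h}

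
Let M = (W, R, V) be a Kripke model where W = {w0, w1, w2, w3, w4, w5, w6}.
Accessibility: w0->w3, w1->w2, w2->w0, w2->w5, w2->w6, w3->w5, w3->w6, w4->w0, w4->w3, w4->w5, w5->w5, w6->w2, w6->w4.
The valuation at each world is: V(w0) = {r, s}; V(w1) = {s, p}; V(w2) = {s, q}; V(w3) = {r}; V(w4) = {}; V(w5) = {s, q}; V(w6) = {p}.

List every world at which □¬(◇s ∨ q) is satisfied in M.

Let φ = □¬(◇s ∨ q). Evaluate φ at each world:
  w0 (successors {w3}): φ is false.
  w1 (successors {w2}): φ is false.
  w2 (successors {w0, w5, w6}): φ is false.
  w3 (successors {w5, w6}): φ is false.
  w4 (successors {w0, w3, w5}): φ is false.
  w5 (successors {w5}): φ is false.
  w6 (successors {w2, w4}): φ is false.
For instance, at w0:
  At w0: □¬(◇s ∨ q) requires ¬(◇s ∨ q) at every successor {w3}.
    ¬(◇s ∨ q) fails at w3, so □¬(◇s ∨ q) is false at w0.
      At w3: ◇s ∨ q is true, so ¬(◇s ∨ q) is false.
Satisfying worlds: none.

none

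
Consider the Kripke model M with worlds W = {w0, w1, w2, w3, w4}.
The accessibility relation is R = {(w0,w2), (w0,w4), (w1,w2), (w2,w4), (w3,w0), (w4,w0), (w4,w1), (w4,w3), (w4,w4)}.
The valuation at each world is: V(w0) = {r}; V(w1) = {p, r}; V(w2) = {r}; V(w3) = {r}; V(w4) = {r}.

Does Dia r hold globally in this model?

Yes

Recall that Dia ψ holds at a world iff ψ holds at some accessible world.
Let φ = Dia r. Evaluate φ at each world:
  w0 (successors {w2, w4}): φ is true.
  w1 (successors {w2}): φ is true.
  w2 (successors {w4}): φ is true.
  w3 (successors {w0}): φ is true.
  w4 (successors {w0, w1, w3, w4}): φ is true.
For instance, at w3:
  At w3: Dia r requires r at some successor in {w0}.
    r holds at w0, so Dia r is true at w3.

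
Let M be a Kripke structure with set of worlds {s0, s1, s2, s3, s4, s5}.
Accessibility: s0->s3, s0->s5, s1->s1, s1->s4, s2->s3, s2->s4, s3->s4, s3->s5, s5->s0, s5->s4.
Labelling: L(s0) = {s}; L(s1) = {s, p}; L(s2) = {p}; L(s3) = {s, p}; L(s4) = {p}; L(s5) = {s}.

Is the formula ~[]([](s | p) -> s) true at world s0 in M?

No

At s0: []([](s | p) -> s) is true, so ~[]([](s | p) -> s) is false.
  At s0: []([](s | p) -> s) requires [](s | p) -> s at every successor {s3, s5}.
      At s3: [](s | p) is true, s is true, so [](s | p) -> s is true.
      At s5: [](s | p) is true, s is true, so [](s | p) -> s is true.
  So []([](s | p) -> s) is true at s0.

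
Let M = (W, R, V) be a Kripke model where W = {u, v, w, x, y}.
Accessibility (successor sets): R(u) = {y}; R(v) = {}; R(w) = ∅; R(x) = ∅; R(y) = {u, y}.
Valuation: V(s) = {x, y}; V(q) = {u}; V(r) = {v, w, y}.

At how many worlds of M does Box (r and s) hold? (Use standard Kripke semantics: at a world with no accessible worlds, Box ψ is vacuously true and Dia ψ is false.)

Let φ = Box (r and s). Evaluate φ at each world:
  u (successors {y}): φ is true.
  v (successors ∅): φ is true.
  w (successors ∅): φ is true.
  x (successors ∅): φ is true.
  y (successors {u, y}): φ is false.
For instance, at u:
  At u: Box (r and s) requires r and s at every successor {y}.
    At y: r and s is true.
  So Box (r and s) is true at u.
Satisfying worlds: {u, v, w, x}

4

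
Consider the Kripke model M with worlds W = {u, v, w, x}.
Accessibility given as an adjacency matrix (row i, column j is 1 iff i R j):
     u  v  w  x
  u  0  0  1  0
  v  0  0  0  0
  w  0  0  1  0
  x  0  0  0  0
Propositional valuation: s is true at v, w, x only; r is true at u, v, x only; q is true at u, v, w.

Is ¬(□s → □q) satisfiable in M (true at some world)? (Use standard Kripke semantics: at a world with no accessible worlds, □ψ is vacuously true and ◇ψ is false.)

Recall that □ψ holds at a world iff ψ holds at every accessible world, and ◇ψ holds iff ψ holds at some accessible world.
Let φ = ¬(□s → □q). Evaluate φ at each world:
  u (successors {w}): φ is false.
  v (successors ∅): φ is false.
  w (successors {w}): φ is false.
  x (successors ∅): φ is false.
For instance, at u:
  At u: □s → □q is true, so ¬(□s → □q) is false.
    At u: □s is true, □q is true, so □s → □q is true.
      At u: □s requires s at every successor {w}.
        At w: s is true.
      So □s is true at u.
      At u: □q requires q at every successor {w}.
        At w: q is true.
      So □q is true at u.

No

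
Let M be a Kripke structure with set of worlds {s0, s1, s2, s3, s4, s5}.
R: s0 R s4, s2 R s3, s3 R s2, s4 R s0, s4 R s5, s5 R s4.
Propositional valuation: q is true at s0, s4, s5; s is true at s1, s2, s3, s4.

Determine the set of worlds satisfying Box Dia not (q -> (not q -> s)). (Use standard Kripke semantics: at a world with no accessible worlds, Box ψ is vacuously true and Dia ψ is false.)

s1

Let φ = Box Dia not (q -> (not q -> s)). Evaluate φ at each world:
  s0 (successors {s4}): φ is false.
  s1 (successors ∅): φ is true.
  s2 (successors {s3}): φ is false.
  s3 (successors {s2}): φ is false.
  s4 (successors {s0, s5}): φ is false.
  s5 (successors {s4}): φ is false.
For instance, at s3:
  At s3: Box Dia not (q -> (not q -> s)) requires Dia not (q -> (not q -> s)) at every successor {s2}.
    Dia not (q -> (not q -> s)) fails at s2, so Box Dia not (q -> (not q -> s)) is false at s3.
      At s2: Dia not (q -> (not q -> s)) requires not (q -> (not q -> s)) at some successor in {s3}.
        At s3: not (q -> (not q -> s)) is false.
      So Dia not (q -> (not q -> s)) is false at s2.
Satisfying worlds: {s1}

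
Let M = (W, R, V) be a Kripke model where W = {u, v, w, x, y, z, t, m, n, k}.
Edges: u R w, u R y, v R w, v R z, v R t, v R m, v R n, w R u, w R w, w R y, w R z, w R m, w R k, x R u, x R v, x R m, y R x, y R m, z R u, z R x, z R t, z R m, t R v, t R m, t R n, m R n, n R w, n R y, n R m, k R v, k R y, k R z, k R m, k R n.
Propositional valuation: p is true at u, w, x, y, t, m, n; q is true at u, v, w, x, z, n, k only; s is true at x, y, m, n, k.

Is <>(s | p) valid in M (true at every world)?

Yes

Let φ = <>(s | p). Evaluate φ at each world:
  u (successors {w, y}): φ is true.
  v (successors {w, z, t, m, n}): φ is true.
  w (successors {u, w, y, z, m, k}): φ is true.
  x (successors {u, v, m}): φ is true.
  y (successors {x, m}): φ is true.
  z (successors {u, x, t, m}): φ is true.
  t (successors {v, m, n}): φ is true.
  m (successors {n}): φ is true.
  n (successors {w, y, m}): φ is true.
  k (successors {v, y, z, m, n}): φ is true.
For instance, at w:
  At w: <>(s | p) requires s | p at some successor in {u, w, y, z, m, k}.
    s | p holds at u, so <>(s | p) is true at w.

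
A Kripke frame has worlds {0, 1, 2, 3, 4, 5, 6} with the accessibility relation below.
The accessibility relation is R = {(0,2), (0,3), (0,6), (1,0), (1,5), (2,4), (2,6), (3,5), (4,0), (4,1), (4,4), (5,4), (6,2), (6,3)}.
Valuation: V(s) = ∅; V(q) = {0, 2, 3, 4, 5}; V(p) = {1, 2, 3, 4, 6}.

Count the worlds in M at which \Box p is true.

Let φ = \Box p. Evaluate φ at each world:
  0 (successors {2, 3, 6}): φ is true.
  1 (successors {0, 5}): φ is false.
  2 (successors {4, 6}): φ is true.
  3 (successors {5}): φ is false.
  4 (successors {0, 1, 4}): φ is false.
  5 (successors {4}): φ is true.
  6 (successors {2, 3}): φ is true.
For instance, at 0:
  At 0: \Box p requires p at every successor {2, 3, 6}.
    At 2: p is true.
    At 3: p is true.
    At 6: p is true.
  So \Box p is true at 0.
Satisfying worlds: {0, 2, 5, 6}

4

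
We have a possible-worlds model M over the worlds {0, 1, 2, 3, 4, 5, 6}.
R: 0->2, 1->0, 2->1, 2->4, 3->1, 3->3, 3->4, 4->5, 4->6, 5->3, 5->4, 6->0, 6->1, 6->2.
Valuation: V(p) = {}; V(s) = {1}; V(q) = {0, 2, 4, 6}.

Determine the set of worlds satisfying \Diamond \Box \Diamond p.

none

Recall that \Box ψ holds at a world iff ψ holds at every accessible world, and \Diamond ψ holds iff ψ holds at some accessible world.
Let φ = \Diamond \Box \Diamond p. Evaluate φ at each world:
  0 (successors {2}): φ is false.
  1 (successors {0}): φ is false.
  2 (successors {1, 4}): φ is false.
  3 (successors {1, 3, 4}): φ is false.
  4 (successors {5, 6}): φ is false.
  5 (successors {3, 4}): φ is false.
  6 (successors {0, 1, 2}): φ is false.
For instance, at 2:
  At 2: \Diamond \Box \Diamond p requires \Box \Diamond p at some successor in {1, 4}.
    At 1: \Box \Diamond p is false.
    At 4: \Box \Diamond p is false.
  So \Diamond \Box \Diamond p is false at 2.
Satisfying worlds: none.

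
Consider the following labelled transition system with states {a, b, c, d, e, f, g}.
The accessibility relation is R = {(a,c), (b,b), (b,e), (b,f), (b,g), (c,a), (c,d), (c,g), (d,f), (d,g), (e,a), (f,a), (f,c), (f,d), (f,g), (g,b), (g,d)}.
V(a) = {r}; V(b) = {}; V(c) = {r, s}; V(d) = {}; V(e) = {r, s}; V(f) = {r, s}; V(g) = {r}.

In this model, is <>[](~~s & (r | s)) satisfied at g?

No

Recall that []ψ holds at a world iff ψ holds at every accessible world, and <>ψ holds iff ψ holds at some accessible world.
At g: <>[](~~s & (r | s)) requires [](~~s & (r | s)) at some successor in {b, d}.
  At b: [](~~s & (r | s)) is false.
  At d: [](~~s & (r | s)) is false.
So <>[](~~s & (r | s)) is false at g.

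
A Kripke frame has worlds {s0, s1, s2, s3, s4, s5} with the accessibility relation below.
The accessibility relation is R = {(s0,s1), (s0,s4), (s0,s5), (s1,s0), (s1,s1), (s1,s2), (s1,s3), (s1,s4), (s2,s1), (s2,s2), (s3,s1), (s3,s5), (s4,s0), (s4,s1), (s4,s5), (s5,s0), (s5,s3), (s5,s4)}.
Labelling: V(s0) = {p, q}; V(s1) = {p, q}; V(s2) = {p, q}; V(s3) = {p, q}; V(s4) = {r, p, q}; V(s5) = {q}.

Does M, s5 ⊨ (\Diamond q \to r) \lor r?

At s5: \Diamond q \to r is false, r is false, so (\Diamond q \to r) \lor r is false.
  At s5: \Diamond q is true, r is false, so \Diamond q \to r is false.
    At s5: \Diamond q requires q at some successor in {s0, s3, s4}.
      q holds at s0, so \Diamond q is true at s5.

No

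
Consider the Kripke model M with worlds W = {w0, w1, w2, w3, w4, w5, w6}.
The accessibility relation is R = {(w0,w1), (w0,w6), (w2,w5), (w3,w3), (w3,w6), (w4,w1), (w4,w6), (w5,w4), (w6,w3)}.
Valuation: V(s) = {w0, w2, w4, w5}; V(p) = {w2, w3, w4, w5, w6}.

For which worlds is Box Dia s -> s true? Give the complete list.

Let φ = Box Dia s -> s. Evaluate φ at each world:
  w0 (successors {w1, w6}): φ is true.
  w1 (successors ∅): φ is false.
  w2 (successors {w5}): φ is true.
  w3 (successors {w3, w6}): φ is true.
  w4 (successors {w1, w6}): φ is true.
  w5 (successors {w4}): φ is true.
  w6 (successors {w3}): φ is true.
For instance, at w0:
  At w0: Box Dia s is false, s is true, so Box Dia s -> s is true.
    At w0: Box Dia s requires Dia s at every successor {w1, w6}.
      Dia s fails at w1, so Box Dia s is false at w0.
Satisfying worlds: {w0, w2, w3, w4, w5, w6}

w0, w2, w3, w4, w5, w6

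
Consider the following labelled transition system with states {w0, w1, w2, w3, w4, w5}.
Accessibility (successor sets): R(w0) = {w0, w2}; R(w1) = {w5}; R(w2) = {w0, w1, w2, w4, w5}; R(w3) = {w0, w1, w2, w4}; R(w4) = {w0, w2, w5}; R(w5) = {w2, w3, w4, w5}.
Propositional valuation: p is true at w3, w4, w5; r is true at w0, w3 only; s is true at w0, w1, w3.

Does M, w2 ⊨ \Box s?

At w2: \Box s requires s at every successor {w0, w1, w2, w4, w5}.
  s fails at w2, so \Box s is false at w2.

No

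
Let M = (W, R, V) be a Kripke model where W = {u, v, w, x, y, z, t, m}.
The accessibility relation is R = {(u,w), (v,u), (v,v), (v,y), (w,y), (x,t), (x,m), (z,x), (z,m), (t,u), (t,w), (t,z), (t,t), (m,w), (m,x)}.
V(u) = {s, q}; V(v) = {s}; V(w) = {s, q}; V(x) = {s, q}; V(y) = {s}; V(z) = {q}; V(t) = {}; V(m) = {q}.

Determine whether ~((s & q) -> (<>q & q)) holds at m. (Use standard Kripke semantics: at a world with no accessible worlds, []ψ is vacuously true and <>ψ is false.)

No

Recall that <>ψ holds at a world iff ψ holds at some accessible world.
At m: (s & q) -> (<>q & q) is true, so ~((s & q) -> (<>q & q)) is false.
  At m: s & q is false, <>q & q is true, so (s & q) -> (<>q & q) is true.
    At m: <>q is true, q is true, so <>q & q is true.
      At m: <>q requires q at some successor in {w, x}.
        q holds at w, so <>q is true at m.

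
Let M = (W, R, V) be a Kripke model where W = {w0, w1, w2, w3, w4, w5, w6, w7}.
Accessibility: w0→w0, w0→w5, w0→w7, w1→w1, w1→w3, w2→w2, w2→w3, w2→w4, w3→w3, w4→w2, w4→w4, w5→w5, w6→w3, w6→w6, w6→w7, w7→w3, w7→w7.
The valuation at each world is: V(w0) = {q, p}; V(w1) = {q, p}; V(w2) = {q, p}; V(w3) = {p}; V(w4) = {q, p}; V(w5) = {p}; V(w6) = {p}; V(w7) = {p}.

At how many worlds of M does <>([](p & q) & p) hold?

2

Recall that []ψ holds at a world iff ψ holds at every accessible world, and <>ψ holds iff ψ holds at some accessible world.
Let φ = <>([](p & q) & p). Evaluate φ at each world:
  w0 (successors {w0, w5, w7}): φ is false.
  w1 (successors {w1, w3}): φ is false.
  w2 (successors {w2, w3, w4}): φ is true.
  w3 (successors {w3}): φ is false.
  w4 (successors {w2, w4}): φ is true.
  w5 (successors {w5}): φ is false.
  w6 (successors {w3, w6, w7}): φ is false.
  w7 (successors {w3, w7}): φ is false.
For instance, at w4:
  At w4: <>([](p & q) & p) requires [](p & q) & p at some successor in {w2, w4}.
    [](p & q) & p holds at w4, so <>([](p & q) & p) is true at w4.
      At w4: [](p & q) is true, p is true, so [](p & q) & p is true.
Satisfying worlds: {w2, w4}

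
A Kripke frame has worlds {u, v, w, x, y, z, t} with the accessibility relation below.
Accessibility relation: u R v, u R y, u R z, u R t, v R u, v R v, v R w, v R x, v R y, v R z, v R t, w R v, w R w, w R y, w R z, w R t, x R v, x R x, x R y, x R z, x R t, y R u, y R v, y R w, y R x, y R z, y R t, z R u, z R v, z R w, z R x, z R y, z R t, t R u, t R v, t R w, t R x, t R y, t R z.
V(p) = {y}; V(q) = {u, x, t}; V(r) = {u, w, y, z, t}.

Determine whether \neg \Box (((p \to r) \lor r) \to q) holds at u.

Yes

Recall that \Box ψ holds at a world iff ψ holds at every accessible world, and \Diamond ψ holds iff ψ holds at some accessible world.
At u: \Box (((p \to r) \lor r) \to q) is false, so \neg \Box (((p \to r) \lor r) \to q) is true.
  At u: \Box (((p \to r) \lor r) \to q) requires ((p \to r) \lor r) \to q at every successor {v, y, z, t}.
    ((p \to r) \lor r) \to q fails at v, so \Box (((p \to r) \lor r) \to q) is false at u.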